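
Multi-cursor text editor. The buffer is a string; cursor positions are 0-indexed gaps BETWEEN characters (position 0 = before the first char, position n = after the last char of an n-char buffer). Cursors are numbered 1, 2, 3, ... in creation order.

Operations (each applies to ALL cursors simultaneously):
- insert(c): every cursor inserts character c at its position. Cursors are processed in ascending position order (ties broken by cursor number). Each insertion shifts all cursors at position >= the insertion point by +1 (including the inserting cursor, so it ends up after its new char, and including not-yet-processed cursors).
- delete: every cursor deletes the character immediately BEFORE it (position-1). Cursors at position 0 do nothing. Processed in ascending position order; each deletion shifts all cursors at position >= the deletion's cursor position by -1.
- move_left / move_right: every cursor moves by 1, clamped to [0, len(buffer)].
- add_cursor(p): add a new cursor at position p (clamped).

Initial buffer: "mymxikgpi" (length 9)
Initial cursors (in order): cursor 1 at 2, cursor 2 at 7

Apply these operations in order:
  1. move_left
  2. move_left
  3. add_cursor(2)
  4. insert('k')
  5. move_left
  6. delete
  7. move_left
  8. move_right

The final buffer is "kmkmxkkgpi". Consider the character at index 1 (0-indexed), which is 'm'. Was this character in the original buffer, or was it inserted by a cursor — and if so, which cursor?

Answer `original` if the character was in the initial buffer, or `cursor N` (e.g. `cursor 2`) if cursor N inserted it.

After op 1 (move_left): buffer="mymxikgpi" (len 9), cursors c1@1 c2@6, authorship .........
After op 2 (move_left): buffer="mymxikgpi" (len 9), cursors c1@0 c2@5, authorship .........
After op 3 (add_cursor(2)): buffer="mymxikgpi" (len 9), cursors c1@0 c3@2 c2@5, authorship .........
After op 4 (insert('k')): buffer="kmykmxikkgpi" (len 12), cursors c1@1 c3@4 c2@8, authorship 1..3...2....
After op 5 (move_left): buffer="kmykmxikkgpi" (len 12), cursors c1@0 c3@3 c2@7, authorship 1..3...2....
After op 6 (delete): buffer="kmkmxkkgpi" (len 10), cursors c1@0 c3@2 c2@5, authorship 1.3..2....
After op 7 (move_left): buffer="kmkmxkkgpi" (len 10), cursors c1@0 c3@1 c2@4, authorship 1.3..2....
After op 8 (move_right): buffer="kmkmxkkgpi" (len 10), cursors c1@1 c3@2 c2@5, authorship 1.3..2....
Authorship (.=original, N=cursor N): 1 . 3 . . 2 . . . .
Index 1: author = original

Answer: original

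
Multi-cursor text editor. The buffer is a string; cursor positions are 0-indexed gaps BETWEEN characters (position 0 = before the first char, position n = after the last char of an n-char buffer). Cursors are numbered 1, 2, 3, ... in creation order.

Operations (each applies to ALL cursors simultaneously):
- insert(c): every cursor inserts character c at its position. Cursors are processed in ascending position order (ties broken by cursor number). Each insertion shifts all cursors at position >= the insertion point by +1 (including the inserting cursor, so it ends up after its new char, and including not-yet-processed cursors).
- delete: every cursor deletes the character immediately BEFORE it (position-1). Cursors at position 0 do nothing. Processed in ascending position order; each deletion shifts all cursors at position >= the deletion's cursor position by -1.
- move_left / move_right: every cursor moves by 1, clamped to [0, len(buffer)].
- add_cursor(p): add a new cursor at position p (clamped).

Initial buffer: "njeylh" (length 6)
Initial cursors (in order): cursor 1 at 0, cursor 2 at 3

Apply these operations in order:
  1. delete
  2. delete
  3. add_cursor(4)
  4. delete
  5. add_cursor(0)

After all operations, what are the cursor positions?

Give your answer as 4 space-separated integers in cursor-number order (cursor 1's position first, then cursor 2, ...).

After op 1 (delete): buffer="njylh" (len 5), cursors c1@0 c2@2, authorship .....
After op 2 (delete): buffer="nylh" (len 4), cursors c1@0 c2@1, authorship ....
After op 3 (add_cursor(4)): buffer="nylh" (len 4), cursors c1@0 c2@1 c3@4, authorship ....
After op 4 (delete): buffer="yl" (len 2), cursors c1@0 c2@0 c3@2, authorship ..
After op 5 (add_cursor(0)): buffer="yl" (len 2), cursors c1@0 c2@0 c4@0 c3@2, authorship ..

Answer: 0 0 2 0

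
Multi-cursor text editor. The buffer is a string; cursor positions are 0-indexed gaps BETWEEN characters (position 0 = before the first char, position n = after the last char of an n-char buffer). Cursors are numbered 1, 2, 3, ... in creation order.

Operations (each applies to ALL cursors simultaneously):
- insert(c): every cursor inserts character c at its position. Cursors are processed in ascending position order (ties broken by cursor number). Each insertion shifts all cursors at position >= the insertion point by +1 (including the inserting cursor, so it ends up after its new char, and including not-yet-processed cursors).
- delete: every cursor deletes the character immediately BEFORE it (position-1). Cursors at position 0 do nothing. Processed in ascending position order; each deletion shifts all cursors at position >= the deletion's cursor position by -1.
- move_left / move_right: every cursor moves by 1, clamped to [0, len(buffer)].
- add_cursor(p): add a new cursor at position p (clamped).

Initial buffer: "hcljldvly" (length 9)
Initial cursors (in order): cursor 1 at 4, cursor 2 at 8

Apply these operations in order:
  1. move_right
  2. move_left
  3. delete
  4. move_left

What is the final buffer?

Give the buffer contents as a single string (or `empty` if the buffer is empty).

After op 1 (move_right): buffer="hcljldvly" (len 9), cursors c1@5 c2@9, authorship .........
After op 2 (move_left): buffer="hcljldvly" (len 9), cursors c1@4 c2@8, authorship .........
After op 3 (delete): buffer="hclldvy" (len 7), cursors c1@3 c2@6, authorship .......
After op 4 (move_left): buffer="hclldvy" (len 7), cursors c1@2 c2@5, authorship .......

Answer: hclldvy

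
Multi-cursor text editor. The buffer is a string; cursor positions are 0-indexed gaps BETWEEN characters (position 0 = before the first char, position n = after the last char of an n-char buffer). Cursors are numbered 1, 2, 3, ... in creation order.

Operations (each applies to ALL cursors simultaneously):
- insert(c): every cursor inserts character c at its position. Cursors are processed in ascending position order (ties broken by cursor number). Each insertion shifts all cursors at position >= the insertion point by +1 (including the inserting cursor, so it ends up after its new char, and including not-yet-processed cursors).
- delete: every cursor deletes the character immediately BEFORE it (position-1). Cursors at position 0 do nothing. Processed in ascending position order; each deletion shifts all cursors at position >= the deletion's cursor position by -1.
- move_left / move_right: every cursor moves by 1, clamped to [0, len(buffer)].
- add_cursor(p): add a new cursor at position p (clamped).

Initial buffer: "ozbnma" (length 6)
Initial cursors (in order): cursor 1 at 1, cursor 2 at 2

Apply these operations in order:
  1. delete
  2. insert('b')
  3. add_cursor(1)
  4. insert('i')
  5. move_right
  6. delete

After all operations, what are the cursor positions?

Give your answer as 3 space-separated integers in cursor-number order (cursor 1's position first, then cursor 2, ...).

After op 1 (delete): buffer="bnma" (len 4), cursors c1@0 c2@0, authorship ....
After op 2 (insert('b')): buffer="bbbnma" (len 6), cursors c1@2 c2@2, authorship 12....
After op 3 (add_cursor(1)): buffer="bbbnma" (len 6), cursors c3@1 c1@2 c2@2, authorship 12....
After op 4 (insert('i')): buffer="bibiibnma" (len 9), cursors c3@2 c1@5 c2@5, authorship 13212....
After op 5 (move_right): buffer="bibiibnma" (len 9), cursors c3@3 c1@6 c2@6, authorship 13212....
After op 6 (delete): buffer="biinma" (len 6), cursors c3@2 c1@3 c2@3, authorship 131...

Answer: 3 3 2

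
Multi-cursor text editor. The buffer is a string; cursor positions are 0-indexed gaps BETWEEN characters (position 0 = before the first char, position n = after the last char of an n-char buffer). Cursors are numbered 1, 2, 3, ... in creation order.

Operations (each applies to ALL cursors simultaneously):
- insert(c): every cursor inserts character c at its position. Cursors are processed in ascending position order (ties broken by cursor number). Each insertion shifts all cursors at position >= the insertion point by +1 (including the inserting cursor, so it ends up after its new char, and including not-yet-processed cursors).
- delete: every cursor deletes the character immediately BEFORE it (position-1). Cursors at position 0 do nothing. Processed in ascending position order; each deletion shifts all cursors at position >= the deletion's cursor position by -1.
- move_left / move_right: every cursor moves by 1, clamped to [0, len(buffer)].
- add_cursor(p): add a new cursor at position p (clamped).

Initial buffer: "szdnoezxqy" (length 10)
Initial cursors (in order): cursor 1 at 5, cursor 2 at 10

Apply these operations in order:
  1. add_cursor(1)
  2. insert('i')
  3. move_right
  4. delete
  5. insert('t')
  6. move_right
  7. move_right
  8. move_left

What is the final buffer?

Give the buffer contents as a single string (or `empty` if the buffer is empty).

After op 1 (add_cursor(1)): buffer="szdnoezxqy" (len 10), cursors c3@1 c1@5 c2@10, authorship ..........
After op 2 (insert('i')): buffer="sizdnoiezxqyi" (len 13), cursors c3@2 c1@7 c2@13, authorship .3....1.....2
After op 3 (move_right): buffer="sizdnoiezxqyi" (len 13), cursors c3@3 c1@8 c2@13, authorship .3....1.....2
After op 4 (delete): buffer="sidnoizxqy" (len 10), cursors c3@2 c1@6 c2@10, authorship .3...1....
After op 5 (insert('t')): buffer="sitdnoitzxqyt" (len 13), cursors c3@3 c1@8 c2@13, authorship .33...11....2
After op 6 (move_right): buffer="sitdnoitzxqyt" (len 13), cursors c3@4 c1@9 c2@13, authorship .33...11....2
After op 7 (move_right): buffer="sitdnoitzxqyt" (len 13), cursors c3@5 c1@10 c2@13, authorship .33...11....2
After op 8 (move_left): buffer="sitdnoitzxqyt" (len 13), cursors c3@4 c1@9 c2@12, authorship .33...11....2

Answer: sitdnoitzxqyt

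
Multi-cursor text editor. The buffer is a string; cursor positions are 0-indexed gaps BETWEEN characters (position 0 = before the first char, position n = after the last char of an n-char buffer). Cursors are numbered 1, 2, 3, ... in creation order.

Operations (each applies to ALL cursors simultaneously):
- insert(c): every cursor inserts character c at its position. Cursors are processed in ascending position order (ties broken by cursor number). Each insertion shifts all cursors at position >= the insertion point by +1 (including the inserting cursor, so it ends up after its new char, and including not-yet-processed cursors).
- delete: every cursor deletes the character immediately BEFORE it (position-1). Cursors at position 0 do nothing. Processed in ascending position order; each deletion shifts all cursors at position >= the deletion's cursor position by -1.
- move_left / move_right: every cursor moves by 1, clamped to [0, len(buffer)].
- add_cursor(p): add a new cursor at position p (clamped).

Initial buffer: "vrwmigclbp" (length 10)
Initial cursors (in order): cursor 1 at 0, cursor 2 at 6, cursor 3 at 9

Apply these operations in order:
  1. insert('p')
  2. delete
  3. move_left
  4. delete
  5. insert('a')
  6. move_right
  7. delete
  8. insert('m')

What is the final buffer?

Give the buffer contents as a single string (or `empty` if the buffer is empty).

Answer: amrwmamcamp

Derivation:
After op 1 (insert('p')): buffer="pvrwmigpclbpp" (len 13), cursors c1@1 c2@8 c3@12, authorship 1......2...3.
After op 2 (delete): buffer="vrwmigclbp" (len 10), cursors c1@0 c2@6 c3@9, authorship ..........
After op 3 (move_left): buffer="vrwmigclbp" (len 10), cursors c1@0 c2@5 c3@8, authorship ..........
After op 4 (delete): buffer="vrwmgcbp" (len 8), cursors c1@0 c2@4 c3@6, authorship ........
After op 5 (insert('a')): buffer="avrwmagcabp" (len 11), cursors c1@1 c2@6 c3@9, authorship 1....2..3..
After op 6 (move_right): buffer="avrwmagcabp" (len 11), cursors c1@2 c2@7 c3@10, authorship 1....2..3..
After op 7 (delete): buffer="arwmacap" (len 8), cursors c1@1 c2@5 c3@7, authorship 1...2.3.
After op 8 (insert('m')): buffer="amrwmamcamp" (len 11), cursors c1@2 c2@7 c3@10, authorship 11...22.33.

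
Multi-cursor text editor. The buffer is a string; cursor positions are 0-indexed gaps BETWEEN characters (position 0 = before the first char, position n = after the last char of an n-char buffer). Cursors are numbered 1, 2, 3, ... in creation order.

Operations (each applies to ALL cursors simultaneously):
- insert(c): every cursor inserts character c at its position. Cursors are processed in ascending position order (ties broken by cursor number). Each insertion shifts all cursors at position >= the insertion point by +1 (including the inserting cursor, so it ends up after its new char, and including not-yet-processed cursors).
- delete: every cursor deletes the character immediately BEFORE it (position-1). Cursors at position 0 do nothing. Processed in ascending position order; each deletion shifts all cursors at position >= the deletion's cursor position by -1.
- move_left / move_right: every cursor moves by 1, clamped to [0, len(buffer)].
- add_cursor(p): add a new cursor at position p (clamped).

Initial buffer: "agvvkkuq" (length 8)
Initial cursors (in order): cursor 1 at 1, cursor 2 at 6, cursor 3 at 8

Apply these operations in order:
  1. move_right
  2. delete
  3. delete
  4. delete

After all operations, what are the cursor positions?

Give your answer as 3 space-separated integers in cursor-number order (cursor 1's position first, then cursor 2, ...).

Answer: 0 0 0

Derivation:
After op 1 (move_right): buffer="agvvkkuq" (len 8), cursors c1@2 c2@7 c3@8, authorship ........
After op 2 (delete): buffer="avvkk" (len 5), cursors c1@1 c2@5 c3@5, authorship .....
After op 3 (delete): buffer="vv" (len 2), cursors c1@0 c2@2 c3@2, authorship ..
After op 4 (delete): buffer="" (len 0), cursors c1@0 c2@0 c3@0, authorship 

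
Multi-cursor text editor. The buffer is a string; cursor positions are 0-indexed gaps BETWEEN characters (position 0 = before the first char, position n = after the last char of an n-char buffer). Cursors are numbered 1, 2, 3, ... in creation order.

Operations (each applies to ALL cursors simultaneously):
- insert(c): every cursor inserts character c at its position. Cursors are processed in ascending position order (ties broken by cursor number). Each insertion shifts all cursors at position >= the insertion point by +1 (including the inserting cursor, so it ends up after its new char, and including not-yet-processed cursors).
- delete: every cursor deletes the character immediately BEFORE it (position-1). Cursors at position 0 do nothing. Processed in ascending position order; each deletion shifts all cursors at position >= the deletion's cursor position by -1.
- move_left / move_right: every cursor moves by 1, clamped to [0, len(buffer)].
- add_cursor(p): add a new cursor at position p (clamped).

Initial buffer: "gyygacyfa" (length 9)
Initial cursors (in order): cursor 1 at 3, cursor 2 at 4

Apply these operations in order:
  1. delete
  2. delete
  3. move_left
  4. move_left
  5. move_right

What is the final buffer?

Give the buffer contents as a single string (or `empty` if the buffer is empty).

Answer: acyfa

Derivation:
After op 1 (delete): buffer="gyacyfa" (len 7), cursors c1@2 c2@2, authorship .......
After op 2 (delete): buffer="acyfa" (len 5), cursors c1@0 c2@0, authorship .....
After op 3 (move_left): buffer="acyfa" (len 5), cursors c1@0 c2@0, authorship .....
After op 4 (move_left): buffer="acyfa" (len 5), cursors c1@0 c2@0, authorship .....
After op 5 (move_right): buffer="acyfa" (len 5), cursors c1@1 c2@1, authorship .....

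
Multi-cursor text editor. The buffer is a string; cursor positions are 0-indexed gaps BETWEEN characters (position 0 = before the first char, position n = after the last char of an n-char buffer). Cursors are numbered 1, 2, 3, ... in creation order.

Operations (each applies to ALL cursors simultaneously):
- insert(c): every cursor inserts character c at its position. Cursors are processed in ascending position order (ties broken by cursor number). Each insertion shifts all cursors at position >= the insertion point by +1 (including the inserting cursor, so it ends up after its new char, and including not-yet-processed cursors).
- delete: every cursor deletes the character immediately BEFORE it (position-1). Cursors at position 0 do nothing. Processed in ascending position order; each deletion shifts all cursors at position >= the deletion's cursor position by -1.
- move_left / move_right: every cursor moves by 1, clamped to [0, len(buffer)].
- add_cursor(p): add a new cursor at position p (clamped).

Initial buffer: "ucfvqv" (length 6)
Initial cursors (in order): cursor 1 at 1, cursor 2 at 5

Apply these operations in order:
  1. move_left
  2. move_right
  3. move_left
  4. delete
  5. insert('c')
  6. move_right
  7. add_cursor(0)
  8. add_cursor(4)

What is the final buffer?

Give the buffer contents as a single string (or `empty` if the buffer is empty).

Answer: cucfcqv

Derivation:
After op 1 (move_left): buffer="ucfvqv" (len 6), cursors c1@0 c2@4, authorship ......
After op 2 (move_right): buffer="ucfvqv" (len 6), cursors c1@1 c2@5, authorship ......
After op 3 (move_left): buffer="ucfvqv" (len 6), cursors c1@0 c2@4, authorship ......
After op 4 (delete): buffer="ucfqv" (len 5), cursors c1@0 c2@3, authorship .....
After op 5 (insert('c')): buffer="cucfcqv" (len 7), cursors c1@1 c2@5, authorship 1...2..
After op 6 (move_right): buffer="cucfcqv" (len 7), cursors c1@2 c2@6, authorship 1...2..
After op 7 (add_cursor(0)): buffer="cucfcqv" (len 7), cursors c3@0 c1@2 c2@6, authorship 1...2..
After op 8 (add_cursor(4)): buffer="cucfcqv" (len 7), cursors c3@0 c1@2 c4@4 c2@6, authorship 1...2..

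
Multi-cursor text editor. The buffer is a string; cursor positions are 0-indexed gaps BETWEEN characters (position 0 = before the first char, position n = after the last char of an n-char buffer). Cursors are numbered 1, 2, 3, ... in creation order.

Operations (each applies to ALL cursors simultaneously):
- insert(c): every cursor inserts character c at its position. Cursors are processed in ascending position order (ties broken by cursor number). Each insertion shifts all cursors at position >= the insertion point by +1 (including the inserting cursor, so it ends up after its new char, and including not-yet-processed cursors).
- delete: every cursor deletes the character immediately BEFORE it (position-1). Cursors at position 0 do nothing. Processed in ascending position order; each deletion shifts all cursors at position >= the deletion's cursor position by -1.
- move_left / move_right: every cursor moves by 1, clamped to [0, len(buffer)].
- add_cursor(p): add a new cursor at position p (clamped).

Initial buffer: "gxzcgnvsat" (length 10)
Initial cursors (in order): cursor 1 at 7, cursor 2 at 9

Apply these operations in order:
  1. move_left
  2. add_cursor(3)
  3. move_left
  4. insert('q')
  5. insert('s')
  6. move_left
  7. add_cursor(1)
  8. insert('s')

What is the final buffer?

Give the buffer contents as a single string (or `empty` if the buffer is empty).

Answer: gsxqsszcgqssnvqsssat

Derivation:
After op 1 (move_left): buffer="gxzcgnvsat" (len 10), cursors c1@6 c2@8, authorship ..........
After op 2 (add_cursor(3)): buffer="gxzcgnvsat" (len 10), cursors c3@3 c1@6 c2@8, authorship ..........
After op 3 (move_left): buffer="gxzcgnvsat" (len 10), cursors c3@2 c1@5 c2@7, authorship ..........
After op 4 (insert('q')): buffer="gxqzcgqnvqsat" (len 13), cursors c3@3 c1@7 c2@10, authorship ..3...1..2...
After op 5 (insert('s')): buffer="gxqszcgqsnvqssat" (len 16), cursors c3@4 c1@9 c2@13, authorship ..33...11..22...
After op 6 (move_left): buffer="gxqszcgqsnvqssat" (len 16), cursors c3@3 c1@8 c2@12, authorship ..33...11..22...
After op 7 (add_cursor(1)): buffer="gxqszcgqsnvqssat" (len 16), cursors c4@1 c3@3 c1@8 c2@12, authorship ..33...11..22...
After op 8 (insert('s')): buffer="gsxqsszcgqssnvqsssat" (len 20), cursors c4@2 c3@5 c1@11 c2@16, authorship .4.333...111..222...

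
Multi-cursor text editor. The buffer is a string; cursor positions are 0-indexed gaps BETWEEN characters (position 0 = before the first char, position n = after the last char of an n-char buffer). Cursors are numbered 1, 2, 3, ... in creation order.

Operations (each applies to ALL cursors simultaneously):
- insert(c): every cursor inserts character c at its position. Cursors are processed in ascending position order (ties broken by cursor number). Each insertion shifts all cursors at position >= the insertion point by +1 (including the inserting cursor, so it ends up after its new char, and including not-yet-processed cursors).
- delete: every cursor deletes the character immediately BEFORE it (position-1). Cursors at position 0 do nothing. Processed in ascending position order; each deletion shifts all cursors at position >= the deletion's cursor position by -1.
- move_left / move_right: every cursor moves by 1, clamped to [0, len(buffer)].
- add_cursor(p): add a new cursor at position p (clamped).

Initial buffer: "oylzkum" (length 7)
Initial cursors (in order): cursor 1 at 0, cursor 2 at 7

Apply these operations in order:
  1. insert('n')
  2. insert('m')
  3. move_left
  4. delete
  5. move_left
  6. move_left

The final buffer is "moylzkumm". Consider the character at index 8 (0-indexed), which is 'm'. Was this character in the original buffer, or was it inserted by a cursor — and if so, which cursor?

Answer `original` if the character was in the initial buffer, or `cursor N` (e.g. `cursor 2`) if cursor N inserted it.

After op 1 (insert('n')): buffer="noylzkumn" (len 9), cursors c1@1 c2@9, authorship 1.......2
After op 2 (insert('m')): buffer="nmoylzkumnm" (len 11), cursors c1@2 c2@11, authorship 11.......22
After op 3 (move_left): buffer="nmoylzkumnm" (len 11), cursors c1@1 c2@10, authorship 11.......22
After op 4 (delete): buffer="moylzkumm" (len 9), cursors c1@0 c2@8, authorship 1.......2
After op 5 (move_left): buffer="moylzkumm" (len 9), cursors c1@0 c2@7, authorship 1.......2
After op 6 (move_left): buffer="moylzkumm" (len 9), cursors c1@0 c2@6, authorship 1.......2
Authorship (.=original, N=cursor N): 1 . . . . . . . 2
Index 8: author = 2

Answer: cursor 2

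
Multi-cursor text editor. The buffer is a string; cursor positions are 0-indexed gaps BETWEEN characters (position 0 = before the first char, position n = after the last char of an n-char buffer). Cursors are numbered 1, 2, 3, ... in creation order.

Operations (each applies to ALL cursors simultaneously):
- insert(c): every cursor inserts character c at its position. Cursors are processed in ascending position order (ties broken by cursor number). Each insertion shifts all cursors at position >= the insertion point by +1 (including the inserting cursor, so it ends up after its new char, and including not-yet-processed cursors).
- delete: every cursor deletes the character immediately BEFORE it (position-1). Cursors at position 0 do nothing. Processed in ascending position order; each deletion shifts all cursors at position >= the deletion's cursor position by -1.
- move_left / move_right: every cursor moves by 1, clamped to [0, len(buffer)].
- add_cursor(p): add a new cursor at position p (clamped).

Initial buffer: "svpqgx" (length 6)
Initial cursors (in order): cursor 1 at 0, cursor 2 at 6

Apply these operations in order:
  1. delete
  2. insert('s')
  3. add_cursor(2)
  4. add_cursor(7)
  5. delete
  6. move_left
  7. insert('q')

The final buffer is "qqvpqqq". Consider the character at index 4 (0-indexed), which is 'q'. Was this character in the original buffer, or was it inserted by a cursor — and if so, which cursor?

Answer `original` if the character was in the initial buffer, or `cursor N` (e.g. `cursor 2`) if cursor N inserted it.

Answer: cursor 2

Derivation:
After op 1 (delete): buffer="svpqg" (len 5), cursors c1@0 c2@5, authorship .....
After op 2 (insert('s')): buffer="ssvpqgs" (len 7), cursors c1@1 c2@7, authorship 1.....2
After op 3 (add_cursor(2)): buffer="ssvpqgs" (len 7), cursors c1@1 c3@2 c2@7, authorship 1.....2
After op 4 (add_cursor(7)): buffer="ssvpqgs" (len 7), cursors c1@1 c3@2 c2@7 c4@7, authorship 1.....2
After op 5 (delete): buffer="vpq" (len 3), cursors c1@0 c3@0 c2@3 c4@3, authorship ...
After op 6 (move_left): buffer="vpq" (len 3), cursors c1@0 c3@0 c2@2 c4@2, authorship ...
After op 7 (insert('q')): buffer="qqvpqqq" (len 7), cursors c1@2 c3@2 c2@6 c4@6, authorship 13..24.
Authorship (.=original, N=cursor N): 1 3 . . 2 4 .
Index 4: author = 2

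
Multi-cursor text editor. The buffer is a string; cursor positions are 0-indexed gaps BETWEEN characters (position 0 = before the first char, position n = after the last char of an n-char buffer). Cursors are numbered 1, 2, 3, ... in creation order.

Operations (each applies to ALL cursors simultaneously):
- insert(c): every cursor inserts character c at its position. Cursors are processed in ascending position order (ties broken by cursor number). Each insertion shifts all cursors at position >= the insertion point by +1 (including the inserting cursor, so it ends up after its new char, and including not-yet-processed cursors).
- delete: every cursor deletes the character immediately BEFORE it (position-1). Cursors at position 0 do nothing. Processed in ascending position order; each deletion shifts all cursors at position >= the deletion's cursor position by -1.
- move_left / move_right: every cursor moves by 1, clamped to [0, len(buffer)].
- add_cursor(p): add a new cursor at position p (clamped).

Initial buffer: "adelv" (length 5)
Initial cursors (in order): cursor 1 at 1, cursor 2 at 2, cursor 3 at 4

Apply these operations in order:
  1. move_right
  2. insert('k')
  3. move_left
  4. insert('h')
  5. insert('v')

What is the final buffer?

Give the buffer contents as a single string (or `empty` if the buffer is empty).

After op 1 (move_right): buffer="adelv" (len 5), cursors c1@2 c2@3 c3@5, authorship .....
After op 2 (insert('k')): buffer="adkeklvk" (len 8), cursors c1@3 c2@5 c3@8, authorship ..1.2..3
After op 3 (move_left): buffer="adkeklvk" (len 8), cursors c1@2 c2@4 c3@7, authorship ..1.2..3
After op 4 (insert('h')): buffer="adhkehklvhk" (len 11), cursors c1@3 c2@6 c3@10, authorship ..11.22..33
After op 5 (insert('v')): buffer="adhvkehvklvhvk" (len 14), cursors c1@4 c2@8 c3@13, authorship ..111.222..333

Answer: adhvkehvklvhvk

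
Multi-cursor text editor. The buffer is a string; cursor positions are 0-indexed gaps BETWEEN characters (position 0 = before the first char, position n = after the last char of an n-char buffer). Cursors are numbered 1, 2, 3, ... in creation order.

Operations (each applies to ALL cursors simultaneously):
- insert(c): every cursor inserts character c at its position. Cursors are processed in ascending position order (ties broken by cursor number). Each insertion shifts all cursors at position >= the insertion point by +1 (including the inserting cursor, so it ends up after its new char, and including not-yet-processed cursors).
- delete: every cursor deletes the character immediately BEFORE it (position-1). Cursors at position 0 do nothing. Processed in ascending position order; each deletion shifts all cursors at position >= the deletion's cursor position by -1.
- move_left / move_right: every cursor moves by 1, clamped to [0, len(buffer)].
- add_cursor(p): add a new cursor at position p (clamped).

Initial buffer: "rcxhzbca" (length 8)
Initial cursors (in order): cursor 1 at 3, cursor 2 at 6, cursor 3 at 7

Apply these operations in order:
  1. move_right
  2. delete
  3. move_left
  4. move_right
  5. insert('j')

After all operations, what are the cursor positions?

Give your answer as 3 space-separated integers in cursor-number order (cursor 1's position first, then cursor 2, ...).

Answer: 4 8 8

Derivation:
After op 1 (move_right): buffer="rcxhzbca" (len 8), cursors c1@4 c2@7 c3@8, authorship ........
After op 2 (delete): buffer="rcxzb" (len 5), cursors c1@3 c2@5 c3@5, authorship .....
After op 3 (move_left): buffer="rcxzb" (len 5), cursors c1@2 c2@4 c3@4, authorship .....
After op 4 (move_right): buffer="rcxzb" (len 5), cursors c1@3 c2@5 c3@5, authorship .....
After op 5 (insert('j')): buffer="rcxjzbjj" (len 8), cursors c1@4 c2@8 c3@8, authorship ...1..23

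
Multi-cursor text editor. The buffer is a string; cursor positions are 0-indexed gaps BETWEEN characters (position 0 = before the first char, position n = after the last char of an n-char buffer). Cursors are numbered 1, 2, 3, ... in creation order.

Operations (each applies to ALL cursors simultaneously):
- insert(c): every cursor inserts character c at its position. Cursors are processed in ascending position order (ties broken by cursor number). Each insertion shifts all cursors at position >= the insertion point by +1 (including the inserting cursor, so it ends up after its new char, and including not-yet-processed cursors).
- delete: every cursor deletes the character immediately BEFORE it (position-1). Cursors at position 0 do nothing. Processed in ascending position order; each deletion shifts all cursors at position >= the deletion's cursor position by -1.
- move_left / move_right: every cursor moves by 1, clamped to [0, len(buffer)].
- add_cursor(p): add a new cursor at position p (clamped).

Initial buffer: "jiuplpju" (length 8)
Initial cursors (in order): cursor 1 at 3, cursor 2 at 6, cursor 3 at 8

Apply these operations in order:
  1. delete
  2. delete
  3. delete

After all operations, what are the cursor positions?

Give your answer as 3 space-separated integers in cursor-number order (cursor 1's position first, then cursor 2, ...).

After op 1 (delete): buffer="jiplj" (len 5), cursors c1@2 c2@4 c3@5, authorship .....
After op 2 (delete): buffer="jp" (len 2), cursors c1@1 c2@2 c3@2, authorship ..
After op 3 (delete): buffer="" (len 0), cursors c1@0 c2@0 c3@0, authorship 

Answer: 0 0 0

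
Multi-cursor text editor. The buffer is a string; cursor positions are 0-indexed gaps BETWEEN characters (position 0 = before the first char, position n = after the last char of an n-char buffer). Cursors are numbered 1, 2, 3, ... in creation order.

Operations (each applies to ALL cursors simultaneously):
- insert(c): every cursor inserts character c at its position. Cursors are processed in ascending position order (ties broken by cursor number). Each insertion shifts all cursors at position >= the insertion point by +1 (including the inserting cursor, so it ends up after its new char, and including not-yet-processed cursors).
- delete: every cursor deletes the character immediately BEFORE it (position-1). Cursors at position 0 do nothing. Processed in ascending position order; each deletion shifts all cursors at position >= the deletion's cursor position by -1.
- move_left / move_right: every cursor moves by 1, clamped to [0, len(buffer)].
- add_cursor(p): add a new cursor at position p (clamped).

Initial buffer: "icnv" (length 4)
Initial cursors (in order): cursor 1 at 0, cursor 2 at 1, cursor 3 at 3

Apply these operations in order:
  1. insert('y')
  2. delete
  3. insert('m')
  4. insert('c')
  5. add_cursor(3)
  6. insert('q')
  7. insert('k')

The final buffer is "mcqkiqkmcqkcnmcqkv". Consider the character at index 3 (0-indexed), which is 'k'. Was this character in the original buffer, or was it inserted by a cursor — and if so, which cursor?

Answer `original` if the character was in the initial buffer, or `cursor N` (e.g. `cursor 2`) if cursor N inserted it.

After op 1 (insert('y')): buffer="yiycnyv" (len 7), cursors c1@1 c2@3 c3@6, authorship 1.2..3.
After op 2 (delete): buffer="icnv" (len 4), cursors c1@0 c2@1 c3@3, authorship ....
After op 3 (insert('m')): buffer="mimcnmv" (len 7), cursors c1@1 c2@3 c3@6, authorship 1.2..3.
After op 4 (insert('c')): buffer="mcimccnmcv" (len 10), cursors c1@2 c2@5 c3@9, authorship 11.22..33.
After op 5 (add_cursor(3)): buffer="mcimccnmcv" (len 10), cursors c1@2 c4@3 c2@5 c3@9, authorship 11.22..33.
After op 6 (insert('q')): buffer="mcqiqmcqcnmcqv" (len 14), cursors c1@3 c4@5 c2@8 c3@13, authorship 111.4222..333.
After op 7 (insert('k')): buffer="mcqkiqkmcqkcnmcqkv" (len 18), cursors c1@4 c4@7 c2@11 c3@17, authorship 1111.442222..3333.
Authorship (.=original, N=cursor N): 1 1 1 1 . 4 4 2 2 2 2 . . 3 3 3 3 .
Index 3: author = 1

Answer: cursor 1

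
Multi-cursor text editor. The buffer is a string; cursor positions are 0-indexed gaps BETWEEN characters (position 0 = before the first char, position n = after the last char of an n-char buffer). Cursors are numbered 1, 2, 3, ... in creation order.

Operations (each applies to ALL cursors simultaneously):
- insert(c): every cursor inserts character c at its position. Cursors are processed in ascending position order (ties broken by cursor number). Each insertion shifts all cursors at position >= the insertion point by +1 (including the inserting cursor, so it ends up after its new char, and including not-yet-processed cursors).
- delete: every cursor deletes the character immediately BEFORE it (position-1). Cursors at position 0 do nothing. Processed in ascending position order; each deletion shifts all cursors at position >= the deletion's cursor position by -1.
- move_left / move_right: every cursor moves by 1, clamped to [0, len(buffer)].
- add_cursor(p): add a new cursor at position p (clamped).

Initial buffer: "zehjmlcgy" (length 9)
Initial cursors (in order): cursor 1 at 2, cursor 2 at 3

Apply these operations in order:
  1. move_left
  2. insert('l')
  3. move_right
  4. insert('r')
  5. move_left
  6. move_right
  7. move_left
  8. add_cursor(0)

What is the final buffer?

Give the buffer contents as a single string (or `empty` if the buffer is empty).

Answer: zlerlhrjmlcgy

Derivation:
After op 1 (move_left): buffer="zehjmlcgy" (len 9), cursors c1@1 c2@2, authorship .........
After op 2 (insert('l')): buffer="zlelhjmlcgy" (len 11), cursors c1@2 c2@4, authorship .1.2.......
After op 3 (move_right): buffer="zlelhjmlcgy" (len 11), cursors c1@3 c2@5, authorship .1.2.......
After op 4 (insert('r')): buffer="zlerlhrjmlcgy" (len 13), cursors c1@4 c2@7, authorship .1.12.2......
After op 5 (move_left): buffer="zlerlhrjmlcgy" (len 13), cursors c1@3 c2@6, authorship .1.12.2......
After op 6 (move_right): buffer="zlerlhrjmlcgy" (len 13), cursors c1@4 c2@7, authorship .1.12.2......
After op 7 (move_left): buffer="zlerlhrjmlcgy" (len 13), cursors c1@3 c2@6, authorship .1.12.2......
After op 8 (add_cursor(0)): buffer="zlerlhrjmlcgy" (len 13), cursors c3@0 c1@3 c2@6, authorship .1.12.2......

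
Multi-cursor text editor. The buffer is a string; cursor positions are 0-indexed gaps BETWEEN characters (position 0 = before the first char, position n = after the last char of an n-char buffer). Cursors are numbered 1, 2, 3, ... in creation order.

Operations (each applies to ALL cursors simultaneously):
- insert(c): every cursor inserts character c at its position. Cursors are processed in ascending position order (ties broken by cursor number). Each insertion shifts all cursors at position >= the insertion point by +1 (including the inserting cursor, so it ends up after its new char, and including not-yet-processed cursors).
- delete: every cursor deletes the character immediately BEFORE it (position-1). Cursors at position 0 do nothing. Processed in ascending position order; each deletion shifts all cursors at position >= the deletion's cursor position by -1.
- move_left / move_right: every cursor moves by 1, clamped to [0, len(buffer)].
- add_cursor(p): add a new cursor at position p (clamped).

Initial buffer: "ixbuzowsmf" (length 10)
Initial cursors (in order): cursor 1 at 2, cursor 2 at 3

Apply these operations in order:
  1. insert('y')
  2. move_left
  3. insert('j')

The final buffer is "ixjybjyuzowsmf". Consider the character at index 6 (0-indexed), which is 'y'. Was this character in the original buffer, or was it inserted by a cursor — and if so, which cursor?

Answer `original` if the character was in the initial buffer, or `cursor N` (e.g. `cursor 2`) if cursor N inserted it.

Answer: cursor 2

Derivation:
After op 1 (insert('y')): buffer="ixybyuzowsmf" (len 12), cursors c1@3 c2@5, authorship ..1.2.......
After op 2 (move_left): buffer="ixybyuzowsmf" (len 12), cursors c1@2 c2@4, authorship ..1.2.......
After op 3 (insert('j')): buffer="ixjybjyuzowsmf" (len 14), cursors c1@3 c2@6, authorship ..11.22.......
Authorship (.=original, N=cursor N): . . 1 1 . 2 2 . . . . . . .
Index 6: author = 2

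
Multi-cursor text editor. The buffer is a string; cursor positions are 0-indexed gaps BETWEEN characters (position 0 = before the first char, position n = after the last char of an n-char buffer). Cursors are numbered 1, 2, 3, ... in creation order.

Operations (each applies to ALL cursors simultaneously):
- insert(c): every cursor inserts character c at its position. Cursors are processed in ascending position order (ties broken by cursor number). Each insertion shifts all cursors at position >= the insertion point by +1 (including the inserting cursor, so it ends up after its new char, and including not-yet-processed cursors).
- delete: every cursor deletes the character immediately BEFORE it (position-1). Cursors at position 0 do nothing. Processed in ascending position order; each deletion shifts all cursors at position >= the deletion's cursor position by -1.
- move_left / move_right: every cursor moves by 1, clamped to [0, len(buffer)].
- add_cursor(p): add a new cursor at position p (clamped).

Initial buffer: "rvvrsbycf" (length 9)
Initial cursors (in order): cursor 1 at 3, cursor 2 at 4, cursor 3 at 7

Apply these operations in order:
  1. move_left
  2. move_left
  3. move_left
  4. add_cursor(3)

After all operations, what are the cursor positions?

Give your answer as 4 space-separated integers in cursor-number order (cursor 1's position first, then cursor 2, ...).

After op 1 (move_left): buffer="rvvrsbycf" (len 9), cursors c1@2 c2@3 c3@6, authorship .........
After op 2 (move_left): buffer="rvvrsbycf" (len 9), cursors c1@1 c2@2 c3@5, authorship .........
After op 3 (move_left): buffer="rvvrsbycf" (len 9), cursors c1@0 c2@1 c3@4, authorship .........
After op 4 (add_cursor(3)): buffer="rvvrsbycf" (len 9), cursors c1@0 c2@1 c4@3 c3@4, authorship .........

Answer: 0 1 4 3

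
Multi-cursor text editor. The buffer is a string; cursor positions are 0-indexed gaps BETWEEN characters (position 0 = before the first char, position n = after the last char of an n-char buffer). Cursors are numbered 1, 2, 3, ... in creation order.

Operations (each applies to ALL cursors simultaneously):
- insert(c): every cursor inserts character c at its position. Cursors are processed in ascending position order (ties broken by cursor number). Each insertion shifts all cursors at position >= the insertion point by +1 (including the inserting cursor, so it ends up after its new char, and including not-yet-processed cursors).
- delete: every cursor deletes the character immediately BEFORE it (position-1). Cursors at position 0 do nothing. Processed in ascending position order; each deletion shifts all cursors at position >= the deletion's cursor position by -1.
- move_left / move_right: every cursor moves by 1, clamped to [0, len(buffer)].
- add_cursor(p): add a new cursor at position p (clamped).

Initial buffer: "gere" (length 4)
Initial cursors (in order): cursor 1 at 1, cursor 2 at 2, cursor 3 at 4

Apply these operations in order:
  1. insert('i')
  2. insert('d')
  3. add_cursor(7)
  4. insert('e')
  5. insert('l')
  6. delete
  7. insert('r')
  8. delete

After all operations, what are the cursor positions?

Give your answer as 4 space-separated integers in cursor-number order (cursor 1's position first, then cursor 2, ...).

After op 1 (insert('i')): buffer="gieirei" (len 7), cursors c1@2 c2@4 c3@7, authorship .1.2..3
After op 2 (insert('d')): buffer="gideidreid" (len 10), cursors c1@3 c2@6 c3@10, authorship .11.22..33
After op 3 (add_cursor(7)): buffer="gideidreid" (len 10), cursors c1@3 c2@6 c4@7 c3@10, authorship .11.22..33
After op 4 (insert('e')): buffer="gideeidereeide" (len 14), cursors c1@4 c2@8 c4@10 c3@14, authorship .111.222.4.333
After op 5 (insert('l')): buffer="gideleidelreleidel" (len 18), cursors c1@5 c2@10 c4@13 c3@18, authorship .1111.2222.44.3333
After op 6 (delete): buffer="gideeidereeide" (len 14), cursors c1@4 c2@8 c4@10 c3@14, authorship .111.222.4.333
After op 7 (insert('r')): buffer="gidereiderrereider" (len 18), cursors c1@5 c2@10 c4@13 c3@18, authorship .1111.2222.44.3333
After op 8 (delete): buffer="gideeidereeide" (len 14), cursors c1@4 c2@8 c4@10 c3@14, authorship .111.222.4.333

Answer: 4 8 14 10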